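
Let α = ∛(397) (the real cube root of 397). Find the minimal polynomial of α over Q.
m_α(x) = x^3 - 397

α satisfies α^3 = 397, so x^3 - 397 annihilates α. By the rational root test, a rational root p/q (in lowest terms) of x^3 - 397 would satisfy p^3 = 397 q^3, forcing q = 1 and p^3 = 397; but 397 is not a perfect cube, contradiction. A monic cubic over Q with no rational root is irreducible (any nontrivial factorization would include a linear factor). Hence x^3 - 397 is the minimal polynomial of α, and in particular [Q(α):Q] = 3.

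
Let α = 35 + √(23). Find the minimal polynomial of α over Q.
m_α(x) = x^2 - 70x + 1202

From α - 35 = √(23), squaring gives (α - 35)^2 = 23, i.e. α^2 - 70α + 1225 = 23, so α^2 - 70α + 1202 = 0. The discriminant of x^2 - 70x + 1202 is (-70)^2 - 4·(1202) = 4900 - 4808 = 92, and 4·(23) is not a perfect square in Q since 23 is squarefree and ≠ 1. Hence x^2 - 70x + 1202 is irreducible over Q and is the minimal polynomial of α.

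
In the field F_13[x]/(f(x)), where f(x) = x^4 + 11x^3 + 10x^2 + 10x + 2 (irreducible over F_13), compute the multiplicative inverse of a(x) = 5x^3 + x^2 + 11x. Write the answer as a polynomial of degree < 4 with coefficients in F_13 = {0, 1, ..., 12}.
a(x)^(-1) ≡ 5x^3 + x^2 + 3x + 1 (mod f(x))

Since f is irreducible over F_13, F_13[x]/(f) is a field and a(x) ≠ 0 has an inverse. Apply the extended Euclidean algorithm to f(x) and a(x) in F_13[x]: f(x) = (8x + 11)·a(x) + (2x^2 + 6x + 2);  a(x) = (9x + 6)·(2x^2 + 6x + 2) + (9x + 1);  (2x^2 + 6x + 2) = (6x)·(9x + 1) + (2). The last nonzero remainder is the constant 2 = gcd(f, a) in F_13. Back-substituting through the division chain expresses 2 = s(x)·a(x) + t(x)·f(x) with s(x) ≡ 10x^3 + 2x^2 + 6x + 2 (mod f), so (10x^3 + 2x^2 + 6x + 2)·a(x) ≡ 2 (mod f). Multiplying by 2^(-1) ≡ 7 in F_13 gives a(x)^(-1) ≡ 7·(10x^3 + 2x^2 + 6x + 2) ≡ 5x^3 + x^2 + 3x + 1 (mod f). Check: (5x^3 + x^2 + 11x)·(5x^3 + x^2 + 3x + 1) = 12x^6 + 10x^5 + 6x^4 + 6x^3 + 8x^2 + 11x ≡ 1 (mod x^4 + 11x^3 + 10x^2 + 10x + 2).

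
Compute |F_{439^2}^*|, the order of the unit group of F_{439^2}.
|F_{439^2}^*| = 192720

F_{439^2} has 439^2 = 192721 elements; its multiplicative group consists of all nonzero elements, so |F_{439^2}^*| = 192721 - 1 = 192720. (It is cyclic since any finite subgroup of the multiplicative group of a field is cyclic.)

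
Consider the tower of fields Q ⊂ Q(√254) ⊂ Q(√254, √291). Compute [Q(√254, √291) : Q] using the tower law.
[Q(√254, √291) : Q] = 4

[Q(√254):Q] = 2 (min poly x^2 - 254, irreducible since 254 is squarefree > 1). For the top step, suppose √291 ∈ Q(√254), say √291 = c + d√254 with c, d ∈ Q. Squaring: 291 = c^2 + 254d^2 + 2cd√254. Since √254 ∉ Q this forces 2cd = 0. If d = 0 then √291 = c ∈ Q, contradicting 291 squarefree > 1. If c = 0 then 291 = 254d^2, so 254·291 = (254d)^2 is a perfect square in Q — but 254·291 = 73914 is not a perfect square (since 254 and 291 are distinct squarefree integers). Contradiction. Hence √291 ∉ Q(√254), so x^2 - 291 stays irreducible over Q(√254) and [Q(√254, √291) : Q(√254)] = 2. By the tower law, [Q(√254, √291) : Q] = 2 · 2 = 4.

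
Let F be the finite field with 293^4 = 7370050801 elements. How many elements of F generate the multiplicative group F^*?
There are φ(7370050800) = 1548288000 primitive elements

F_q^* is cyclic of order q - 1 = 7370050800. A cyclic group of order m has exactly φ(m) generators. Here m = 7370050800 = 2^4 · 3 · 5^2 · 7^2 · 17 · 73 · 101, so the number of primitive elements is φ(7370050800) = 1548288000.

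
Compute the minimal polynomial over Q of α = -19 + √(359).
m_α(x) = x^2 + 38x + 2

From α + 19 = √(359), squaring gives (α + 19)^2 = 359, i.e. α^2 + 38α + 361 = 359, so α^2 + 38α + 2 = 0. The discriminant of x^2 + 38x + 2 is (38)^2 - 4·(2) = 1444 - 8 = 1436, and 4·(359) is not a perfect square in Q since 359 is squarefree and ≠ 1. Hence x^2 + 38x + 2 is irreducible over Q and is the minimal polynomial of α.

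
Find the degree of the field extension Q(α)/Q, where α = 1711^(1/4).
[Q(α):Q] = 4

α is a root of x^4 - 1711. By Eisenstein's criterion at the prime p = 29 (which divides the constant term 1711 but p^2 = 841 does not, since 1711 is squarefree), x^4 - 1711 is irreducible over Q. Hence [Q(α):Q] = 4.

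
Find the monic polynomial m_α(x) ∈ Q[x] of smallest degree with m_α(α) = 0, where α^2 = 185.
m_α(x) = x^2 - 185

α satisfies α^2 - 185 = 0, so x^2 - 185 annihilates α. Since d = 185 is squarefree and ≠ 1, it is not a perfect square in Q, so x^2 - 185 has no rational root and is therefore irreducible over Q (a degree-2 polynomial over a field is irreducible iff it has no root). Hence m_α(x) = x^2 - 185.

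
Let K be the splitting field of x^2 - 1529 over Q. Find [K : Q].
[K : Q] = 2

f(x) = x^2 - 1529 factors as (x - √1529)(x + √1529). The splitting field is K = Q(√1529). Since 1529 is squarefree and > 1, it is not a perfect square, so x^2 - 1529 is irreducible over Q and [Q(√1529) : Q] = 2. Hence [K : Q] = 2.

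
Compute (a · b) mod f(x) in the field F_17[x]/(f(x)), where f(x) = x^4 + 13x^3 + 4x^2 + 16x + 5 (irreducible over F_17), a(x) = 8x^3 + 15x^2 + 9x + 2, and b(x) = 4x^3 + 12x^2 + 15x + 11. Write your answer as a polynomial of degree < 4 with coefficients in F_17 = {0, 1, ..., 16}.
a · b ≡ 9x^3 + 2x^2 + 2x (mod f(x))

Multiply in F_17[x]: a(x)·b(x) = (8x^3 + 15x^2 + 9x + 2)·(4x^3 + 12x^2 + 15x + 11) = 15x^6 + 3x^5 + 13x^4 + 4x^3 + x^2 + 10x + 5. This has degree ≥ 4, so divide by f(x) over F_17: 15x^6 + 3x^5 + 13x^4 + 4x^3 + x^2 + 10x + 5 = (15x^2 + 12x + 1)·(x^4 + 13x^3 + 4x^2 + 16x + 5) + (9x^3 + 2x^2 + 2x). Hence a·b ≡ 9x^3 + 2x^2 + 2x (mod f). (F_17[x]/(f) is a field with 17^4 = 83521 elements since f is irreducible of degree 4.)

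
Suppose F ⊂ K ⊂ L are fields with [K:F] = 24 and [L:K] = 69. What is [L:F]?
[L:F] = 1656

The tower law says that for any tower of field extensions F ⊂ K ⊂ L with finite degrees, [L:F] = [L:K] · [K:F]. Here this gives [L:F] = 69 · 24 = 1656.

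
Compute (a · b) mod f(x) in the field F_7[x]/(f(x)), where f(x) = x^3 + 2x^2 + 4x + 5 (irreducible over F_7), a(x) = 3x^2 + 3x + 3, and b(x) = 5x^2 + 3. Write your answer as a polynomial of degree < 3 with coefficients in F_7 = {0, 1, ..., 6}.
a · b ≡ x^2 + x (mod f(x))

Multiply in F_7[x]: a(x)·b(x) = (3x^2 + 3x + 3)·(5x^2 + 3) = x^4 + x^3 + 3x^2 + 2x + 2. This has degree ≥ 3, so divide by f(x) over F_7: x^4 + x^3 + 3x^2 + 2x + 2 = (x + 6)·(x^3 + 2x^2 + 4x + 5) + (x^2 + x). Hence a·b ≡ x^2 + x (mod f). (F_7[x]/(f) is a field with 7^3 = 343 elements since f is irreducible of degree 3.)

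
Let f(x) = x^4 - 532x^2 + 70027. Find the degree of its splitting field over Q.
[K : Q] = 4

Solving the quadratic in x^2: x^2 = (532 ± √(532^2 - 4·70027))/2 = (532 ± √2916)/2 = (532 ± 54)/2, giving x^2 = 239 or x^2 = 293. So f(x) = (x^2 - 239)(x^2 - 293) and the roots of f are ±√239, ±√293. Hence the splitting field is K = Q(√239, √293). Since 239 and 293 are distinct squarefree integers > 1, their product 70027 is not a perfect square, so √293 ∉ Q(√239). By the tower law [K:Q] = [Q(√239,√293):Q(√239)] · [Q(√239):Q] = 2 · 2 = 4.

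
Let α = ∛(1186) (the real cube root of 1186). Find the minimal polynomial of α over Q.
m_α(x) = x^3 - 1186

α satisfies α^3 = 1186, so x^3 - 1186 annihilates α. By the rational root test, a rational root p/q (in lowest terms) of x^3 - 1186 would satisfy p^3 = 1186 q^3, forcing q = 1 and p^3 = 1186; but 1186 is not a perfect cube, contradiction. A monic cubic over Q with no rational root is irreducible (any nontrivial factorization would include a linear factor). Hence x^3 - 1186 is the minimal polynomial of α, and in particular [Q(α):Q] = 3.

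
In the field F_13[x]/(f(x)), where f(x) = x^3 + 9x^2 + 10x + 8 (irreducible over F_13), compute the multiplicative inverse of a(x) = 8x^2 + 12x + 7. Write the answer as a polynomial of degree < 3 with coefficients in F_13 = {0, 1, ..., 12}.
a(x)^(-1) ≡ 12x^2 + 6x + 1 (mod f(x))

Since f is irreducible over F_13, F_13[x]/(f) is a field and a(x) ≠ 0 has an inverse. Apply the extended Euclidean algorithm to f(x) and a(x) in F_13[x]: f(x) = (5x + 5)·a(x) + (6x + 12);  a(x) = (10x + 8)·(6x + 12) + (2). The last nonzero remainder is the constant 2 = gcd(f, a) in F_13. Back-substituting through the division chain expresses 2 = s(x)·a(x) + t(x)·f(x) with s(x) ≡ 11x^2 + 12x + 2 (mod f), so (11x^2 + 12x + 2)·a(x) ≡ 2 (mod f). Multiplying by 2^(-1) ≡ 7 in F_13 gives a(x)^(-1) ≡ 7·(11x^2 + 12x + 2) ≡ 12x^2 + 6x + 1 (mod f). Check: (8x^2 + 12x + 7)·(12x^2 + 6x + 1) = 5x^4 + 10x^3 + 8x^2 + 2x + 7 ≡ 1 (mod x^3 + 9x^2 + 10x + 8).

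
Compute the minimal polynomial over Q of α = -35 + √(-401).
m_α(x) = x^2 + 70x + 1626

From α + 35 = √(-401), squaring gives (α + 35)^2 = -401, i.e. α^2 + 70α + 1225 = -401, so α^2 + 70α + 1626 = 0. The discriminant of x^2 + 70x + 1626 is (70)^2 - 4·(1626) = 4900 - 6504 = -1604, and 4·(-401) is not a perfect square in Q since -401 is squarefree and ≠ 1. Hence x^2 + 70x + 1626 is irreducible over Q and is the minimal polynomial of α.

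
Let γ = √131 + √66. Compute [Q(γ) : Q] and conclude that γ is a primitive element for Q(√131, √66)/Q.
[Q(γ) : Q] = 4 (equivalently, Q(γ) = Q(√131, √66))

Obviously Q(γ) ⊆ Q(√131, √66), and [Q(√131, √66):Q] = 4 (since 131, 66 are distinct squarefree integers > 1 with 8646 not a perfect square). To show equality we compute the minimal polynomial of γ. From γ = √131 + √66: γ^2 = 131 + 2√(8646) + 66 = 197 + 2√(8646), so γ^2 - 197 = 2√(8646); squaring, (γ^2 - 197)^2 = 4·8646, i.e. γ^4 - 394γ^2 + 38809 - 34584 = 0, i.e. γ^4 - 394γ^2 + 4225 = 0. So γ is a root of x^4 - 394x^2 + 4225. This polynomial is irreducible over Q: it has no rational root (each ±√131 ± √66 is irrational), and any factorization into two quadratics over Q would force √(8646) ∈ Q (pairing opposite roots) or √131, √66 ∈ Q (other pairings), all impossible. Hence [Q(γ):Q] = 4 = [Q(√131, √66):Q], so Q(γ) = Q(√131, √66).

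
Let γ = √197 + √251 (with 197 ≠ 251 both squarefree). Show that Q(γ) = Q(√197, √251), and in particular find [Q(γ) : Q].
[Q(γ) : Q] = 4 (equivalently, Q(γ) = Q(√197, √251))

Obviously Q(γ) ⊆ Q(√197, √251), and [Q(√197, √251):Q] = 4 (since 197, 251 are distinct squarefree integers > 1 with 49447 not a perfect square). To show equality we compute the minimal polynomial of γ. From γ = √197 + √251: γ^2 = 197 + 2√(49447) + 251 = 448 + 2√(49447), so γ^2 - 448 = 2√(49447); squaring, (γ^2 - 448)^2 = 4·49447, i.e. γ^4 - 896γ^2 + 200704 - 197788 = 0, i.e. γ^4 - 896γ^2 + 2916 = 0. So γ is a root of x^4 - 896x^2 + 2916. This polynomial is irreducible over Q: it has no rational root (each ±√197 ± √251 is irrational), and any factorization into two quadratics over Q would force √(49447) ∈ Q (pairing opposite roots) or √197, √251 ∈ Q (other pairings), all impossible. Hence [Q(γ):Q] = 4 = [Q(√197, √251):Q], so Q(γ) = Q(√197, √251).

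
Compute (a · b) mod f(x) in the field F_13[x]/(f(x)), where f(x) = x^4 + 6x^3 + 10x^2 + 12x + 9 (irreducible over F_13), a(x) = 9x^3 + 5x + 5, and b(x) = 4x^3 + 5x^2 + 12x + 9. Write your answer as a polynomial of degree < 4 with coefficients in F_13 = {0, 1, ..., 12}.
a · b ≡ 7x^3 + 9x^2 + 7x + 10 (mod f(x))

Multiply in F_13[x]: a(x)·b(x) = (9x^3 + 5x + 5)·(4x^3 + 5x^2 + 12x + 9) = 10x^6 + 6x^5 + 11x^4 + 9x^3 + 7x^2 + x + 6. This has degree ≥ 4, so divide by f(x) over F_13: 10x^6 + 6x^5 + 11x^4 + 9x^3 + 7x^2 + x + 6 = (10x^2 + 11x + 1)·(x^4 + 6x^3 + 10x^2 + 12x + 9) + (7x^3 + 9x^2 + 7x + 10). Hence a·b ≡ 7x^3 + 9x^2 + 7x + 10 (mod f). (F_13[x]/(f) is a field with 13^4 = 28561 elements since f is irreducible of degree 4.)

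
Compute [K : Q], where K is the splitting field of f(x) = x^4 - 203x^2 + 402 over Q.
[K : Q] = 4

Solving the quadratic in x^2: x^2 = (203 ± √(203^2 - 4·402))/2 = (203 ± √39601)/2 = (203 ± 199)/2, giving x^2 = 201 or x^2 = 2. So f(x) = (x^2 - 201)(x^2 - 2) and the roots of f are ±√201, ±√2. Hence the splitting field is K = Q(√201, √2). Since 201 and 2 are distinct squarefree integers > 1, their product 402 is not a perfect square, so √2 ∉ Q(√201). By the tower law [K:Q] = [Q(√201,√2):Q(√201)] · [Q(√201):Q] = 2 · 2 = 4.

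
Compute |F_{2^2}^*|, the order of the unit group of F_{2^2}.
|F_{2^2}^*| = 3

F_{2^2} has 2^2 = 4 elements; its multiplicative group consists of all nonzero elements, so |F_{2^2}^*| = 4 - 1 = 3. (It is cyclic since any finite subgroup of the multiplicative group of a field is cyclic.)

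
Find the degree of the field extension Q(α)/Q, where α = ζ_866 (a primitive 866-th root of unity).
[Q(α):Q] = 432

The minimal polynomial of ζ_866 over Q is the 866-th cyclotomic polynomial Φ_866(x), which is irreducible over Q and has degree φ(866) = 432. Hence [Q(α):Q] = φ(866) = 432.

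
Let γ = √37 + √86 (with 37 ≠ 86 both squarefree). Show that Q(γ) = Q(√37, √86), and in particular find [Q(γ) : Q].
[Q(γ) : Q] = 4 (equivalently, Q(γ) = Q(√37, √86))

Obviously Q(γ) ⊆ Q(√37, √86), and [Q(√37, √86):Q] = 4 (since 37, 86 are distinct squarefree integers > 1 with 3182 not a perfect square). To show equality we compute the minimal polynomial of γ. From γ = √37 + √86: γ^2 = 37 + 2√(3182) + 86 = 123 + 2√(3182), so γ^2 - 123 = 2√(3182); squaring, (γ^2 - 123)^2 = 4·3182, i.e. γ^4 - 246γ^2 + 15129 - 12728 = 0, i.e. γ^4 - 246γ^2 + 2401 = 0. So γ is a root of x^4 - 246x^2 + 2401. This polynomial is irreducible over Q: it has no rational root (each ±√37 ± √86 is irrational), and any factorization into two quadratics over Q would force √(3182) ∈ Q (pairing opposite roots) or √37, √86 ∈ Q (other pairings), all impossible. Hence [Q(γ):Q] = 4 = [Q(√37, √86):Q], so Q(γ) = Q(√37, √86).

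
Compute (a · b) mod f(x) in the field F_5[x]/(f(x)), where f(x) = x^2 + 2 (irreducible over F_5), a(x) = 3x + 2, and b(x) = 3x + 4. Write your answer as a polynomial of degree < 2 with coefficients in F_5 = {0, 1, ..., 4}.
a · b ≡ 3x (mod f(x))

Multiply in F_5[x]: a(x)·b(x) = (3x + 2)·(3x + 4) = 4x^2 + 3x + 3. This has degree ≥ 2, so divide by f(x) over F_5: 4x^2 + 3x + 3 = (4)·(x^2 + 2) + (3x). Hence a·b ≡ 3x (mod f). (F_5[x]/(f) is a field with 5^2 = 25 elements since f is irreducible of degree 2.)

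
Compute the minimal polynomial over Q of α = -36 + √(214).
m_α(x) = x^2 + 72x + 1082

From α + 36 = √(214), squaring gives (α + 36)^2 = 214, i.e. α^2 + 72α + 1296 = 214, so α^2 + 72α + 1082 = 0. The discriminant of x^2 + 72x + 1082 is (72)^2 - 4·(1082) = 5184 - 4328 = 856, and 4·(214) is not a perfect square in Q since 214 is squarefree and ≠ 1. Hence x^2 + 72x + 1082 is irreducible over Q and is the minimal polynomial of α.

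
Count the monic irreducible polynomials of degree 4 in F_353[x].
There are 3881819568 monic irreducible polynomials of degree 4 over F_353

Each element of F_{353^4} that lies in no proper subfield is a root of exactly one monic irreducible of degree 4 over F_353, and each such polynomial has 4 distinct roots in F_{353^4}. By Möbius inversion the count is N_353(4) = (1/4) Σ_{d|4} μ(4/d) · 353^d = (1/4)(μ(4)·353^1 + μ(2)·353^2 + μ(1)·353^4) = 15527278272/4 = 3881819568.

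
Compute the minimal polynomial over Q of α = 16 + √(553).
m_α(x) = x^2 - 32x - 297

From α - 16 = √(553), squaring gives (α - 16)^2 = 553, i.e. α^2 - 32α + 256 = 553, so α^2 - 32α - 297 = 0. The discriminant of x^2 - 32x - 297 is (-32)^2 - 4·(-297) = 1024 + 1188 = 2212, and 4·(553) is not a perfect square in Q since 553 is squarefree and ≠ 1. Hence x^2 - 32x - 297 is irreducible over Q and is the minimal polynomial of α.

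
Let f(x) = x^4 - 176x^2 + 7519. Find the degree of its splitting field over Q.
[K : Q] = 4

Solving the quadratic in x^2: x^2 = (176 ± √(176^2 - 4·7519))/2 = (176 ± √900)/2 = (176 ± 30)/2, giving x^2 = 103 or x^2 = 73. So f(x) = (x^2 - 103)(x^2 - 73) and the roots of f are ±√103, ±√73. Hence the splitting field is K = Q(√103, √73). Since 103 and 73 are distinct squarefree integers > 1, their product 7519 is not a perfect square, so √73 ∉ Q(√103). By the tower law [K:Q] = [Q(√103,√73):Q(√103)] · [Q(√103):Q] = 2 · 2 = 4.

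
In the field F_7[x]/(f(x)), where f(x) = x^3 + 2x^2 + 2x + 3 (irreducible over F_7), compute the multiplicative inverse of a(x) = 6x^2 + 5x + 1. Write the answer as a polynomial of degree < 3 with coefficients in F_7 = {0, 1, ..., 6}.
a(x)^(-1) ≡ 6x^2 + 6x + 4 (mod f(x))

Since f is irreducible over F_7, F_7[x]/(f) is a field and a(x) ≠ 0 has an inverse. Apply the extended Euclidean algorithm to f(x) and a(x) in F_7[x]: f(x) = (6x)·a(x) + (3x + 3);  a(x) = (2x + 2)·(3x + 3) + (2). The last nonzero remainder is the constant 2 = gcd(f, a) in F_7. Back-substituting through the division chain expresses 2 = s(x)·a(x) + t(x)·f(x) with s(x) ≡ 5x^2 + 5x + 1 (mod f), so (5x^2 + 5x + 1)·a(x) ≡ 2 (mod f). Multiplying by 2^(-1) ≡ 4 in F_7 gives a(x)^(-1) ≡ 4·(5x^2 + 5x + 1) ≡ 6x^2 + 6x + 4 (mod f). Check: (6x^2 + 5x + 1)·(6x^2 + 6x + 4) = x^4 + 3x^3 + 4x^2 + 5x + 4 ≡ 1 (mod x^3 + 2x^2 + 2x + 3).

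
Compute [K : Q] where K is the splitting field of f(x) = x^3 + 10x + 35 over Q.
[K : Q] = 6

By the rational root test, any rational root of the monic integer polynomial f(x) = x^3 + 10x + 35 must be an integer dividing the constant term 35, i.e. one of ±{1, 5, 7, 35}. Evaluating: f(1) = 46, f(-1) = 24, f(5) = 210, f(-5) = -140, f(7) = 448, f(-7) = -378, f(35) = 43260, f(-35) = -43190; none is 0, so f has no rational root and is therefore irreducible over Q (a cubic with no linear factor over a field is irreducible). For an irreducible cubic, the Galois group is A_3 or S_3 according as the discriminant disc(f) = -4a^3 - 27b^2 = -4·(10)^3 - 27·(35)^2 = -37075 is or is not a square in Q. Here disc(f) = -37075 is not a perfect square in Q, so the Galois group of f over Q is not contained in A_3 and must be all of S_3. The splitting field has degree |S_3| = 6 over Q, so [K : Q] = 6.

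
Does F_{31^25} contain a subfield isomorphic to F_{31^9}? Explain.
No: F_{31^9} is not a subfield of F_{31^25}

F_{p^m} embeds in F_{p^n} iff m | n. Here 9 ∤ 25 (since 25 = 2·9 + 7 with remainder 7 ≠ 0), so F_{31^9} is not a subfield of F_{31^25}. Equivalently: if it were, the tower law would give 9 = [F_{31^9}:F_31] dividing [F_{31^25}:F_31] = 25, contradiction.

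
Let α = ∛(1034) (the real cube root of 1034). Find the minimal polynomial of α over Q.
m_α(x) = x^3 - 1034

α satisfies α^3 = 1034, so x^3 - 1034 annihilates α. By the rational root test, a rational root p/q (in lowest terms) of x^3 - 1034 would satisfy p^3 = 1034 q^3, forcing q = 1 and p^3 = 1034; but 1034 is not a perfect cube, contradiction. A monic cubic over Q with no rational root is irreducible (any nontrivial factorization would include a linear factor). Hence x^3 - 1034 is the minimal polynomial of α, and in particular [Q(α):Q] = 3.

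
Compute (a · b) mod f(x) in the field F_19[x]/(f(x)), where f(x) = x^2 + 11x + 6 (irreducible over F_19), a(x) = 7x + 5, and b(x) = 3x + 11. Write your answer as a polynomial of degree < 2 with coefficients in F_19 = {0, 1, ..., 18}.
a · b ≡ 13x + 5 (mod f(x))

Multiply in F_19[x]: a(x)·b(x) = (7x + 5)·(3x + 11) = 2x^2 + 16x + 17. This has degree ≥ 2, so divide by f(x) over F_19: 2x^2 + 16x + 17 = (2)·(x^2 + 11x + 6) + (13x + 5). Hence a·b ≡ 13x + 5 (mod f). (F_19[x]/(f) is a field with 19^2 = 361 elements since f is irreducible of degree 2.)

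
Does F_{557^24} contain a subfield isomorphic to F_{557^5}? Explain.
No: F_{557^5} is not a subfield of F_{557^24}

F_{p^m} embeds in F_{p^n} iff m | n. Here 5 ∤ 24 (since 24 = 4·5 + 4 with remainder 4 ≠ 0), so F_{557^5} is not a subfield of F_{557^24}. Equivalently: if it were, the tower law would give 5 = [F_{557^5}:F_557] dividing [F_{557^24}:F_557] = 24, contradiction.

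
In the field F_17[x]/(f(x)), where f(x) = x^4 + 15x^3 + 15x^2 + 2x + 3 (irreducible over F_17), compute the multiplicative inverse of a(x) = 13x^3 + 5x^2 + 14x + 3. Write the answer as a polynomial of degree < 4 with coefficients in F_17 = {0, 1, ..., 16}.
a(x)^(-1) ≡ 15x^3 + 11x^2 + 16x + 11 (mod f(x))

Since f is irreducible over F_17, F_17[x]/(f) is a field and a(x) ≠ 0 has an inverse. Apply the extended Euclidean algorithm to f(x) and a(x) in F_17[x]: f(x) = (4x + 14)·a(x) + (8x^2 + 15x + 12);  a(x) = (8x + 9)·(8x^2 + 15x + 12) + (4x + 14);  (8x^2 + 15x + 12) = (2x + 1)·(4x + 14) + (15). The last nonzero remainder is the constant 15 = gcd(f, a) in F_17. Back-substituting through the division chain expresses 15 = s(x)·a(x) + t(x)·f(x) with s(x) ≡ 4x^3 + 12x^2 + 2x + 12 (mod f), so (4x^3 + 12x^2 + 2x + 12)·a(x) ≡ 15 (mod f). Multiplying by 15^(-1) ≡ 8 in F_17 gives a(x)^(-1) ≡ 8·(4x^3 + 12x^2 + 2x + 12) ≡ 15x^3 + 11x^2 + 16x + 11 (mod f). Check: (13x^3 + 5x^2 + 14x + 3)·(15x^3 + 11x^2 + 16x + 11) = 8x^6 + 14x^5 + 14x^4 + 14x^3 + 6x^2 + 15x + 16 ≡ 1 (mod x^4 + 15x^3 + 15x^2 + 2x + 3).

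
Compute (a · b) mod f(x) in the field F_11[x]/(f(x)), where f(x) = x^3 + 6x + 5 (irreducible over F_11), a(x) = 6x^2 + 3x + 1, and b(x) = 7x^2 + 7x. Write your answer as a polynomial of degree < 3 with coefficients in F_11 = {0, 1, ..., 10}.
a · b ≡ 7x^2 + 2x + 4 (mod f(x))

Multiply in F_11[x]: a(x)·b(x) = (6x^2 + 3x + 1)·(7x^2 + 7x) = 9x^4 + 8x^3 + 6x^2 + 7x. This has degree ≥ 3, so divide by f(x) over F_11: 9x^4 + 8x^3 + 6x^2 + 7x = (9x + 8)·(x^3 + 6x + 5) + (7x^2 + 2x + 4). Hence a·b ≡ 7x^2 + 2x + 4 (mod f). (F_11[x]/(f) is a field with 11^3 = 1331 elements since f is irreducible of degree 3.)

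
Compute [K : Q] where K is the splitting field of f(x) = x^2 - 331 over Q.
[K : Q] = 2

f(x) = x^2 - 331 factors as (x - √331)(x + √331). The splitting field is K = Q(√331). Since 331 is squarefree and > 1, it is not a perfect square, so x^2 - 331 is irreducible over Q and [Q(√331) : Q] = 2. Hence [K : Q] = 2.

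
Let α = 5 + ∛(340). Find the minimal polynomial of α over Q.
m_α(x) = x^3 - 15x^2 + 75x - 465

Set β = α - 5 = ∛(340), so β^3 = 340. Then (α - 5)^3 - 340 = 0, i.e. α is a root of g(x) = (x - 5)^3 - 340 = x^3 - 15x^2 + 75x - 465. Since g(x) = h(x - 5) where h(x) = x^3 - 340, and h is irreducible over Q (because 340 is not a perfect cube, so h has no rational root, and a monic cubic with no rational root is irreducible), g is also irreducible (irreducibility is preserved under the substitution x → x - 5). Hence m_α(x) = x^3 - 15x^2 + 75x - 465.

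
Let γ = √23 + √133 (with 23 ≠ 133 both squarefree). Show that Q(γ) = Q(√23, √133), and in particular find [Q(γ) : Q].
[Q(γ) : Q] = 4 (equivalently, Q(γ) = Q(√23, √133))

Obviously Q(γ) ⊆ Q(√23, √133), and [Q(√23, √133):Q] = 4 (since 23, 133 are distinct squarefree integers > 1 with 3059 not a perfect square). To show equality we compute the minimal polynomial of γ. From γ = √23 + √133: γ^2 = 23 + 2√(3059) + 133 = 156 + 2√(3059), so γ^2 - 156 = 2√(3059); squaring, (γ^2 - 156)^2 = 4·3059, i.e. γ^4 - 312γ^2 + 24336 - 12236 = 0, i.e. γ^4 - 312γ^2 + 12100 = 0. So γ is a root of x^4 - 312x^2 + 12100. This polynomial is irreducible over Q: it has no rational root (each ±√23 ± √133 is irrational), and any factorization into two quadratics over Q would force √(3059) ∈ Q (pairing opposite roots) or √23, √133 ∈ Q (other pairings), all impossible. Hence [Q(γ):Q] = 4 = [Q(√23, √133):Q], so Q(γ) = Q(√23, √133).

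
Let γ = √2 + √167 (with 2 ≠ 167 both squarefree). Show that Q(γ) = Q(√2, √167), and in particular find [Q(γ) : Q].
[Q(γ) : Q] = 4 (equivalently, Q(γ) = Q(√2, √167))

Obviously Q(γ) ⊆ Q(√2, √167), and [Q(√2, √167):Q] = 4 (since 2, 167 are distinct squarefree integers > 1 with 334 not a perfect square). To show equality we compute the minimal polynomial of γ. From γ = √2 + √167: γ^2 = 2 + 2√(334) + 167 = 169 + 2√(334), so γ^2 - 169 = 2√(334); squaring, (γ^2 - 169)^2 = 4·334, i.e. γ^4 - 338γ^2 + 28561 - 1336 = 0, i.e. γ^4 - 338γ^2 + 27225 = 0. So γ is a root of x^4 - 338x^2 + 27225. This polynomial is irreducible over Q: it has no rational root (each ±√2 ± √167 is irrational), and any factorization into two quadratics over Q would force √(334) ∈ Q (pairing opposite roots) or √2, √167 ∈ Q (other pairings), all impossible. Hence [Q(γ):Q] = 4 = [Q(√2, √167):Q], so Q(γ) = Q(√2, √167).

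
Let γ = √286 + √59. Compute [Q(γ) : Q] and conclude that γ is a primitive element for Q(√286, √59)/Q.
[Q(γ) : Q] = 4 (equivalently, Q(γ) = Q(√286, √59))

Obviously Q(γ) ⊆ Q(√286, √59), and [Q(√286, √59):Q] = 4 (since 286, 59 are distinct squarefree integers > 1 with 16874 not a perfect square). To show equality we compute the minimal polynomial of γ. From γ = √286 + √59: γ^2 = 286 + 2√(16874) + 59 = 345 + 2√(16874), so γ^2 - 345 = 2√(16874); squaring, (γ^2 - 345)^2 = 4·16874, i.e. γ^4 - 690γ^2 + 119025 - 67496 = 0, i.e. γ^4 - 690γ^2 + 51529 = 0. So γ is a root of x^4 - 690x^2 + 51529. This polynomial is irreducible over Q: it has no rational root (each ±√286 ± √59 is irrational), and any factorization into two quadratics over Q would force √(16874) ∈ Q (pairing opposite roots) or √286, √59 ∈ Q (other pairings), all impossible. Hence [Q(γ):Q] = 4 = [Q(√286, √59):Q], so Q(γ) = Q(√286, √59).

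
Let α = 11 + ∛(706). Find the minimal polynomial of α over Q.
m_α(x) = x^3 - 33x^2 + 363x - 2037

Set β = α - 11 = ∛(706), so β^3 = 706. Then (α - 11)^3 - 706 = 0, i.e. α is a root of g(x) = (x - 11)^3 - 706 = x^3 - 33x^2 + 363x - 2037. Since g(x) = h(x - 11) where h(x) = x^3 - 706, and h is irreducible over Q (because 706 is not a perfect cube, so h has no rational root, and a monic cubic with no rational root is irreducible), g is also irreducible (irreducibility is preserved under the substitution x → x - 11). Hence m_α(x) = x^3 - 33x^2 + 363x - 2037.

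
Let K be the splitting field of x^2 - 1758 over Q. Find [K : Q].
[K : Q] = 2

f(x) = x^2 - 1758 factors as (x - √1758)(x + √1758). The splitting field is K = Q(√1758). Since 1758 is squarefree and > 1, it is not a perfect square, so x^2 - 1758 is irreducible over Q and [Q(√1758) : Q] = 2. Hence [K : Q] = 2.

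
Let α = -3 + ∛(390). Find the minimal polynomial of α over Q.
m_α(x) = x^3 + 9x^2 + 27x - 363

Set β = α + 3 = ∛(390), so β^3 = 390. Then (α + 3)^3 - 390 = 0, i.e. α is a root of g(x) = (x + 3)^3 - 390 = x^3 + 9x^2 + 27x - 363. Since g(x) = h(x + 3) where h(x) = x^3 - 390, and h is irreducible over Q (because 390 is not a perfect cube, so h has no rational root, and a monic cubic with no rational root is irreducible), g is also irreducible (irreducibility is preserved under the substitution x → x + 3). Hence m_α(x) = x^3 + 9x^2 + 27x - 363.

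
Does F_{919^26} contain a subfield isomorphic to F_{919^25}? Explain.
No: F_{919^25} is not a subfield of F_{919^26}

F_{p^m} embeds in F_{p^n} iff m | n. Here 25 ∤ 26 (since 26 = 1·25 + 1 with remainder 1 ≠ 0), so F_{919^25} is not a subfield of F_{919^26}. Equivalently: if it were, the tower law would give 25 = [F_{919^25}:F_919] dividing [F_{919^26}:F_919] = 26, contradiction.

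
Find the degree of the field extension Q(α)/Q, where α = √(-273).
[Q(α):Q] = 2

[Q(α):Q] equals the degree of the minimal polynomial of α. Here α^2 = -273 and x^2 + 273 is irreducible (d = -273 is squarefree, ≠ 1, hence not a square), so deg(m_α) = 2. Thus [Q(α):Q] = 2.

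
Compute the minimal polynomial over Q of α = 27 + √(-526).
m_α(x) = x^2 - 54x + 1255

From α - 27 = √(-526), squaring gives (α - 27)^2 = -526, i.e. α^2 - 54α + 729 = -526, so α^2 - 54α + 1255 = 0. The discriminant of x^2 - 54x + 1255 is (-54)^2 - 4·(1255) = 2916 - 5020 = -2104, and 4·(-526) is not a perfect square in Q since -526 is squarefree and ≠ 1. Hence x^2 - 54x + 1255 is irreducible over Q and is the minimal polynomial of α.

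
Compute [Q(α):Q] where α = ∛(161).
[Q(α):Q] = 3

The minimal polynomial of α is x^3 - 161, irreducible over Q since 161 is not a perfect cube (so x^3 - 161 has no rational root). Hence [Q(α):Q] = deg(m_α) = 3.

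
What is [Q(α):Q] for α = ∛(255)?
[Q(α):Q] = 3

The minimal polynomial of α is x^3 - 255, irreducible over Q since 255 is not a perfect cube (so x^3 - 255 has no rational root). Hence [Q(α):Q] = deg(m_α) = 3.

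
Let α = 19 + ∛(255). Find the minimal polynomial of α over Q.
m_α(x) = x^3 - 57x^2 + 1083x - 7114

Set β = α - 19 = ∛(255), so β^3 = 255. Then (α - 19)^3 - 255 = 0, i.e. α is a root of g(x) = (x - 19)^3 - 255 = x^3 - 57x^2 + 1083x - 7114. Since g(x) = h(x - 19) where h(x) = x^3 - 255, and h is irreducible over Q (because 255 is not a perfect cube, so h has no rational root, and a monic cubic with no rational root is irreducible), g is also irreducible (irreducibility is preserved under the substitution x → x - 19). Hence m_α(x) = x^3 - 57x^2 + 1083x - 7114.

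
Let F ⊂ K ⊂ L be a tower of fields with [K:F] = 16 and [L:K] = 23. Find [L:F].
[L:F] = 368

The tower law says that for any tower of field extensions F ⊂ K ⊂ L with finite degrees, [L:F] = [L:K] · [K:F]. Here this gives [L:F] = 23 · 16 = 368.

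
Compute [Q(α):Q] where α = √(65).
[Q(α):Q] = 2

[Q(α):Q] equals the degree of the minimal polynomial of α. Here α^2 = 65 and x^2 - 65 is irreducible (d = 65 is squarefree, ≠ 1, hence not a square), so deg(m_α) = 2. Thus [Q(α):Q] = 2.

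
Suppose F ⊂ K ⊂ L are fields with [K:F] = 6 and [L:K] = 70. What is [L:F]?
[L:F] = 420

The tower law says that for any tower of field extensions F ⊂ K ⊂ L with finite degrees, [L:F] = [L:K] · [K:F]. Here this gives [L:F] = 70 · 6 = 420.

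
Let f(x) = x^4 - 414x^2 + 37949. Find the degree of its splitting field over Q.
[K : Q] = 4

Solving the quadratic in x^2: x^2 = (414 ± √(414^2 - 4·37949))/2 = (414 ± √19600)/2 = (414 ± 140)/2, giving x^2 = 137 or x^2 = 277. So f(x) = (x^2 - 137)(x^2 - 277) and the roots of f are ±√137, ±√277. Hence the splitting field is K = Q(√137, √277). Since 137 and 277 are distinct squarefree integers > 1, their product 37949 is not a perfect square, so √277 ∉ Q(√137). By the tower law [K:Q] = [Q(√137,√277):Q(√137)] · [Q(√137):Q] = 2 · 2 = 4.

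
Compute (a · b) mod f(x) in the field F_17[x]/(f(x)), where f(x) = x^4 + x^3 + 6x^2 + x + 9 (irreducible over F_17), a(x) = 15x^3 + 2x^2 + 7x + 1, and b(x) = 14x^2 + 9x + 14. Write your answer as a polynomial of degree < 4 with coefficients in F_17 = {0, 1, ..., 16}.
a · b ≡ 14x^3 + 7x^2 + 15x + 12 (mod f(x))

Multiply in F_17[x]: a(x)·b(x) = (15x^3 + 2x^2 + 7x + 1)·(14x^2 + 9x + 14) = 6x^5 + 10x^4 + 3x^3 + 3x^2 + 5x + 14. This has degree ≥ 4, so divide by f(x) over F_17: 6x^5 + 10x^4 + 3x^3 + 3x^2 + 5x + 14 = (6x + 4)·(x^4 + x^3 + 6x^2 + x + 9) + (14x^3 + 7x^2 + 15x + 12). Hence a·b ≡ 14x^3 + 7x^2 + 15x + 12 (mod f). (F_17[x]/(f) is a field with 17^4 = 83521 elements since f is irreducible of degree 4.)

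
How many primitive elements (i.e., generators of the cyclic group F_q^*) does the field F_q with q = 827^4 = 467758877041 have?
There are φ(467758877040) = 92783370240 primitive elements

F_q^* is cyclic of order q - 1 = 467758877040. A cyclic group of order m has exactly φ(m) generators. Here m = 467758877040 = 2^4 · 3^2 · 5 · 7 · 13 · 23 · 59 · 5261, so the number of primitive elements is φ(467758877040) = 92783370240.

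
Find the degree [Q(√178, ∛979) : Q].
[Q(√178, ∛979) : Q] = 6

Let L = Q(√178, ∛979). Since Q(√178) ⊂ L and [Q(√178):Q] = 2, the tower law gives 2 | [L:Q]. Likewise Q(∛979) ⊂ L with [Q(∛979):Q] = 3 (because 979 is not a perfect cube), so 3 | [L:Q]. As gcd(2,3) = 1, [L:Q] is divisible by 6. Conversely L is generated over Q by √178 and ∛979, so [L:Q] ≤ 2·3 = 6. Therefore [Q(√178, ∛979) : Q] = 6.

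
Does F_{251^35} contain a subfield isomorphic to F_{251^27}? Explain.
No: F_{251^27} is not a subfield of F_{251^35}

F_{p^m} embeds in F_{p^n} iff m | n. Here 27 ∤ 35 (since 35 = 1·27 + 8 with remainder 8 ≠ 0), so F_{251^27} is not a subfield of F_{251^35}. Equivalently: if it were, the tower law would give 27 = [F_{251^27}:F_251] dividing [F_{251^35}:F_251] = 35, contradiction.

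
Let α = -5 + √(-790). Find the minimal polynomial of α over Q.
m_α(x) = x^2 + 10x + 815

From α + 5 = √(-790), squaring gives (α + 5)^2 = -790, i.e. α^2 + 10α + 25 = -790, so α^2 + 10α + 815 = 0. The discriminant of x^2 + 10x + 815 is (10)^2 - 4·(815) = 100 - 3260 = -3160, and 4·(-790) is not a perfect square in Q since -790 is squarefree and ≠ 1. Hence x^2 + 10x + 815 is irreducible over Q and is the minimal polynomial of α.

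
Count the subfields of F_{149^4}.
F_{149^4} has 3 subfields

The subfields of F_{p^n} are exactly the fields F_{p^d} for d | n (each is the fixed field of the unique index-d subgroup of Gal(F_{p^n}/F_p) ≅ Z/nZ). The divisors of n = 4 are {1, 2, 4}, giving 3 subfields: F_{149^1}, F_{149^2}, F_{149^4}.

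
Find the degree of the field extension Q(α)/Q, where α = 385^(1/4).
[Q(α):Q] = 4

α is a root of x^4 - 385. By Eisenstein's criterion at the prime p = 5 (which divides the constant term 385 but p^2 = 25 does not, since 385 is squarefree), x^4 - 385 is irreducible over Q. Hence [Q(α):Q] = 4.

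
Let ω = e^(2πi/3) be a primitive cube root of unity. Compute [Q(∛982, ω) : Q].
[Q(∛982, ω) : Q] = 6

[Q(∛982):Q] = 3 (min poly x^3 - 982, irreducible since 982 is not a perfect cube). [Q(ω):Q] = 2 (min poly x^2 + x + 1). Since Q(∛982) ⊂ R and ω ∉ R, we have ω ∉ Q(∛982), so x^2 + x + 1 remains irreducible over Q(∛982) and [Q(∛982, ω) : Q(∛982)] = 2. By the tower law, [Q(∛982, ω) : Q] = 3 · 2 = 6. (In fact Q(∛982, ω) is the splitting field of x^3 - 982 over Q.)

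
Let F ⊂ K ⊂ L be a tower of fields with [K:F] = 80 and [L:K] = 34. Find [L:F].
[L:F] = 2720

The tower law says that for any tower of field extensions F ⊂ K ⊂ L with finite degrees, [L:F] = [L:K] · [K:F]. Here this gives [L:F] = 34 · 80 = 2720.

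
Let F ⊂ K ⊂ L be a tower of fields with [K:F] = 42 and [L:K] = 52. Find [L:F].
[L:F] = 2184

The tower law says that for any tower of field extensions F ⊂ K ⊂ L with finite degrees, [L:F] = [L:K] · [K:F]. Here this gives [L:F] = 52 · 42 = 2184.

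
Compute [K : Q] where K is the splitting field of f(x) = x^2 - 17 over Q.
[K : Q] = 2

f(x) = x^2 - 17 factors as (x - √17)(x + √17). The splitting field is K = Q(√17). Since 17 is squarefree and > 1, it is not a perfect square, so x^2 - 17 is irreducible over Q and [Q(√17) : Q] = 2. Hence [K : Q] = 2.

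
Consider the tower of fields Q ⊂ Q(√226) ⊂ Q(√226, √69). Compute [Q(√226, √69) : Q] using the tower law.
[Q(√226, √69) : Q] = 4

[Q(√226):Q] = 2 (min poly x^2 - 226, irreducible since 226 is squarefree > 1). For the top step, suppose √69 ∈ Q(√226), say √69 = c + d√226 with c, d ∈ Q. Squaring: 69 = c^2 + 226d^2 + 2cd√226. Since √226 ∉ Q this forces 2cd = 0. If d = 0 then √69 = c ∈ Q, contradicting 69 squarefree > 1. If c = 0 then 69 = 226d^2, so 226·69 = (226d)^2 is a perfect square in Q — but 226·69 = 15594 is not a perfect square (since 226 and 69 are distinct squarefree integers). Contradiction. Hence √69 ∉ Q(√226), so x^2 - 69 stays irreducible over Q(√226) and [Q(√226, √69) : Q(√226)] = 2. By the tower law, [Q(√226, √69) : Q] = 2 · 2 = 4.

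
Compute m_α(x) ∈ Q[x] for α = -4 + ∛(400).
m_α(x) = x^3 + 12x^2 + 48x - 336

Set β = α + 4 = ∛(400), so β^3 = 400. Then (α + 4)^3 - 400 = 0, i.e. α is a root of g(x) = (x + 4)^3 - 400 = x^3 + 12x^2 + 48x - 336. Since g(x) = h(x + 4) where h(x) = x^3 - 400, and h is irreducible over Q (because 400 is not a perfect cube, so h has no rational root, and a monic cubic with no rational root is irreducible), g is also irreducible (irreducibility is preserved under the substitution x → x + 4). Hence m_α(x) = x^3 + 12x^2 + 48x - 336.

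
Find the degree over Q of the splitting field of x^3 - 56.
[K : Q] = 6

The roots of x^3 - 56 are ∛56, ω∛56, ω^2∛56 where ω = e^(2πi/3) is a primitive cube root of unity, so K = Q(∛56, ω). Now [Q(∛56):Q] = 3 (since 56 is not a perfect cube, x^3 - 56 is irreducible) and [Q(ω):Q] = 2. Both 2 and 3 divide [K:Q], and [K:Q] ≤ 3·2 = 6, so [K:Q] = 6. (Equivalently: Q(∛56) ⊂ R but ω ∉ R, so [K : Q(∛56)] = 2.)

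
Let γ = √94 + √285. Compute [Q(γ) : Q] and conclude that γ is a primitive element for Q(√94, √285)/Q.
[Q(γ) : Q] = 4 (equivalently, Q(γ) = Q(√94, √285))

Obviously Q(γ) ⊆ Q(√94, √285), and [Q(√94, √285):Q] = 4 (since 94, 285 are distinct squarefree integers > 1 with 26790 not a perfect square). To show equality we compute the minimal polynomial of γ. From γ = √94 + √285: γ^2 = 94 + 2√(26790) + 285 = 379 + 2√(26790), so γ^2 - 379 = 2√(26790); squaring, (γ^2 - 379)^2 = 4·26790, i.e. γ^4 - 758γ^2 + 143641 - 107160 = 0, i.e. γ^4 - 758γ^2 + 36481 = 0. So γ is a root of x^4 - 758x^2 + 36481. This polynomial is irreducible over Q: it has no rational root (each ±√94 ± √285 is irrational), and any factorization into two quadratics over Q would force √(26790) ∈ Q (pairing opposite roots) or √94, √285 ∈ Q (other pairings), all impossible. Hence [Q(γ):Q] = 4 = [Q(√94, √285):Q], so Q(γ) = Q(√94, √285).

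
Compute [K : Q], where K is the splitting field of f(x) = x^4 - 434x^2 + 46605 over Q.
[K : Q] = 4

Solving the quadratic in x^2: x^2 = (434 ± √(434^2 - 4·46605))/2 = (434 ± √1936)/2 = (434 ± 44)/2, giving x^2 = 195 or x^2 = 239. So f(x) = (x^2 - 195)(x^2 - 239) and the roots of f are ±√195, ±√239. Hence the splitting field is K = Q(√195, √239). Since 195 and 239 are distinct squarefree integers > 1, their product 46605 is not a perfect square, so √239 ∉ Q(√195). By the tower law [K:Q] = [Q(√195,√239):Q(√195)] · [Q(√195):Q] = 2 · 2 = 4.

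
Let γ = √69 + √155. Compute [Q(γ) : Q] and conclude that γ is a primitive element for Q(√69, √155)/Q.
[Q(γ) : Q] = 4 (equivalently, Q(γ) = Q(√69, √155))

Obviously Q(γ) ⊆ Q(√69, √155), and [Q(√69, √155):Q] = 4 (since 69, 155 are distinct squarefree integers > 1 with 10695 not a perfect square). To show equality we compute the minimal polynomial of γ. From γ = √69 + √155: γ^2 = 69 + 2√(10695) + 155 = 224 + 2√(10695), so γ^2 - 224 = 2√(10695); squaring, (γ^2 - 224)^2 = 4·10695, i.e. γ^4 - 448γ^2 + 50176 - 42780 = 0, i.e. γ^4 - 448γ^2 + 7396 = 0. So γ is a root of x^4 - 448x^2 + 7396. This polynomial is irreducible over Q: it has no rational root (each ±√69 ± √155 is irrational), and any factorization into two quadratics over Q would force √(10695) ∈ Q (pairing opposite roots) or √69, √155 ∈ Q (other pairings), all impossible. Hence [Q(γ):Q] = 4 = [Q(√69, √155):Q], so Q(γ) = Q(√69, √155).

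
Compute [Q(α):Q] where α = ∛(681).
[Q(α):Q] = 3

The minimal polynomial of α is x^3 - 681, irreducible over Q since 681 is not a perfect cube (so x^3 - 681 has no rational root). Hence [Q(α):Q] = deg(m_α) = 3.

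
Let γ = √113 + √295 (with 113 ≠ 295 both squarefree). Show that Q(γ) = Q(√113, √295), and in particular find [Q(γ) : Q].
[Q(γ) : Q] = 4 (equivalently, Q(γ) = Q(√113, √295))

Obviously Q(γ) ⊆ Q(√113, √295), and [Q(√113, √295):Q] = 4 (since 113, 295 are distinct squarefree integers > 1 with 33335 not a perfect square). To show equality we compute the minimal polynomial of γ. From γ = √113 + √295: γ^2 = 113 + 2√(33335) + 295 = 408 + 2√(33335), so γ^2 - 408 = 2√(33335); squaring, (γ^2 - 408)^2 = 4·33335, i.e. γ^4 - 816γ^2 + 166464 - 133340 = 0, i.e. γ^4 - 816γ^2 + 33124 = 0. So γ is a root of x^4 - 816x^2 + 33124. This polynomial is irreducible over Q: it has no rational root (each ±√113 ± √295 is irrational), and any factorization into two quadratics over Q would force √(33335) ∈ Q (pairing opposite roots) or √113, √295 ∈ Q (other pairings), all impossible. Hence [Q(γ):Q] = 4 = [Q(√113, √295):Q], so Q(γ) = Q(√113, √295).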